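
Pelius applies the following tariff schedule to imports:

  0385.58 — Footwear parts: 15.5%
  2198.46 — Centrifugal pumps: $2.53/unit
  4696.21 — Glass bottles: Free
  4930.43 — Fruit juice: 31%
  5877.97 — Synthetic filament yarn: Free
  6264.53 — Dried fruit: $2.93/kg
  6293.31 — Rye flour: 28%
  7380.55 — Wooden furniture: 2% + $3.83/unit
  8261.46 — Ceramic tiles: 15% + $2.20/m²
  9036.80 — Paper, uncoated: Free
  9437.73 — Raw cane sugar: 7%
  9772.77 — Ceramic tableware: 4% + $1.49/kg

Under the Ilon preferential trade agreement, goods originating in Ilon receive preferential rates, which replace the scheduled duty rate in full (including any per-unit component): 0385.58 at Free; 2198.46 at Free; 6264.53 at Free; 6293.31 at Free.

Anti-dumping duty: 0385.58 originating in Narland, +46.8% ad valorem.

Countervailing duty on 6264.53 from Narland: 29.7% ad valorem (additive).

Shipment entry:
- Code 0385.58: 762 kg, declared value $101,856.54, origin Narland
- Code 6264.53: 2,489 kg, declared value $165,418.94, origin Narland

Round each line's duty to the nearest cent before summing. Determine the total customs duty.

$119,878.82

Line 1 (0385.58, Narland, 762 kg, $101,856.54):
Base rate for 0385.58 is 15.5%.
0385.58 has an FTA preferential rate, but origin Narland is not Ilon; base rate stands.
Additional duty on 0385.58 from Narland: +46.8%. Applied ad valorem rate: 15.5% + 46.8% = 62.3%.
Duty = $101,856.54 × 62.3% = $63,456.62.
Line 2 (6264.53, Narland, 2,489 kg, $165,418.94):
Base rate for 6264.53 is $2.93/kg.
6264.53 has an FTA preferential rate, but origin Narland is not Ilon; base rate stands.
Additional duty on 6264.53 from Narland: +29.7% ad valorem. Applied ad valorem rate = 29.7%.
Duty = $165,418.94 × 29.7% + 2,489 × $2.93 = $56,422.20.
Total = $63,456.62 + $56,422.20 = $119,878.82.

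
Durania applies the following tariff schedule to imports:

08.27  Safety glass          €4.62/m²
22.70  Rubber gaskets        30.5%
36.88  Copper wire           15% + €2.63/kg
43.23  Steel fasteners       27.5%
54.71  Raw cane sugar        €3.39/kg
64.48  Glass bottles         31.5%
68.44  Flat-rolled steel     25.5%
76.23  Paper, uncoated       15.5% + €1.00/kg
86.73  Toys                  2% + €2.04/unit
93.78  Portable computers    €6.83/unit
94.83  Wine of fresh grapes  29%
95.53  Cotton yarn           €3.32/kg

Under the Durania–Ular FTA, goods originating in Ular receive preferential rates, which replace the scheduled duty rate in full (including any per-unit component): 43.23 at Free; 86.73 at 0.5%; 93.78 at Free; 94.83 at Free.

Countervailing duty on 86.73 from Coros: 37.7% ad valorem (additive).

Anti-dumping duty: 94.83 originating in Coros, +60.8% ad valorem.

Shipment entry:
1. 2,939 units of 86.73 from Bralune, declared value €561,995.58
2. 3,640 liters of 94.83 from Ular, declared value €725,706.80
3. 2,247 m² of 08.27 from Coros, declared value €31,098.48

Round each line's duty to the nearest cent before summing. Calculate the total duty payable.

€27,616.61

Line 1 (86.73, Bralune, 2,939 units, €561,995.58):
Base rate for 86.73 is 2% + €2.04/unit.
86.73 has an FTA preferential rate, but origin Bralune is not Ular; base rate stands.
The additional-duty order on 86.73 targets Coros, not Bralune; it does not apply.
Duty = €561,995.58 × 2% + 2,939 × €2.04 = €17,235.47.
Line 2 (94.83, Ular, 3,640 liters, €725,706.80):
Base rate for 94.83 is 29%.
Origin Ular qualifies under the Durania–Ular agreement and 94.83 is covered: preferential rate Free applies instead.
The additional-duty order on 94.83 targets Coros, not Ular; it does not apply.
Duty = €725,706.80 × 0% = €0.00.
Line 3 (08.27, Coros, 2,247 m², €31,098.48):
Base rate for 08.27 is €4.62/m².
Duty = 2,247 × €4.62 = €10,381.14.
Total = €17,235.47 + €0.00 + €10,381.14 = €27,616.61.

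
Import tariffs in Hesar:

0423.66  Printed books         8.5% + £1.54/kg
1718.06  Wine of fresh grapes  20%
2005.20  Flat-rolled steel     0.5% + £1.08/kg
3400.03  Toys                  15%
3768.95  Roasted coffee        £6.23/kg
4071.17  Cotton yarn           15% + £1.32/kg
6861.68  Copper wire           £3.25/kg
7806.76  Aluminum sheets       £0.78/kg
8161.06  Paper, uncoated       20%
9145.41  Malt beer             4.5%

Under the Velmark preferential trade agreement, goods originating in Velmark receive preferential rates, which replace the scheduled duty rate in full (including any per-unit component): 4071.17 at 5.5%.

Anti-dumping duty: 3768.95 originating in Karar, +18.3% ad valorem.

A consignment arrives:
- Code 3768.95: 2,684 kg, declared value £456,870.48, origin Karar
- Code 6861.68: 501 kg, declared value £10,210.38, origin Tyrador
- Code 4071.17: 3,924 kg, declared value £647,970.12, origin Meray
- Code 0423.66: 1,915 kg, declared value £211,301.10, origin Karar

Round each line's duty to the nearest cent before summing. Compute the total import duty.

£225,241.76

Line 1 (3768.95, Karar, 2,684 kg, £456,870.48):
Base rate for 3768.95 is £6.23/kg.
Additional duty on 3768.95 from Karar: +18.3% ad valorem. Applied ad valorem rate = 18.3%.
Duty = £456,870.48 × 18.3% + 2,684 × £6.23 = £100,328.62.
Line 2 (6861.68, Tyrador, 501 kg, £10,210.38):
Base rate for 6861.68 is £3.25/kg.
Duty = 501 × £3.25 = £1,628.25.
Line 3 (4071.17, Meray, 3,924 kg, £647,970.12):
Base rate for 4071.17 is 15% + £1.32/kg.
4071.17 has an FTA preferential rate, but origin Meray is not Velmark; base rate stands.
Duty = £647,970.12 × 15% + 3,924 × £1.32 = £102,375.20.
Line 4 (0423.66, Karar, 1,915 kg, £211,301.10):
Base rate for 0423.66 is 8.5% + £1.54/kg.
Duty = £211,301.10 × 8.5% + 1,915 × £1.54 = £20,909.69.
Total = £100,328.62 + £1,628.25 + £102,375.20 + £20,909.69 = £225,241.76.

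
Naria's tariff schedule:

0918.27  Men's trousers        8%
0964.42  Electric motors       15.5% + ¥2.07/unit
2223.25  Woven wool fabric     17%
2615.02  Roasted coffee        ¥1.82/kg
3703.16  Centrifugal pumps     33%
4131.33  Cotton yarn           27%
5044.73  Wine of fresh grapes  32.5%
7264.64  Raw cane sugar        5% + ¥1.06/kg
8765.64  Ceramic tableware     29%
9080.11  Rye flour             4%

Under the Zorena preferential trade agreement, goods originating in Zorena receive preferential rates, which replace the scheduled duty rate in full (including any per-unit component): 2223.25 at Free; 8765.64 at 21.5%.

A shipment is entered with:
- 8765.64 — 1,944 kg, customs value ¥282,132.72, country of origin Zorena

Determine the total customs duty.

Line 1 (8765.64, Zorena, 1,944 kg, ¥282,132.72):
Base rate for 8765.64 is 29%.
Origin Zorena qualifies under the Naria–Zorena agreement and 8765.64 is covered: preferential rate 21.5% applies instead.
Duty = ¥282,132.72 × 21.5% = ¥60,658.53.

¥60,658.53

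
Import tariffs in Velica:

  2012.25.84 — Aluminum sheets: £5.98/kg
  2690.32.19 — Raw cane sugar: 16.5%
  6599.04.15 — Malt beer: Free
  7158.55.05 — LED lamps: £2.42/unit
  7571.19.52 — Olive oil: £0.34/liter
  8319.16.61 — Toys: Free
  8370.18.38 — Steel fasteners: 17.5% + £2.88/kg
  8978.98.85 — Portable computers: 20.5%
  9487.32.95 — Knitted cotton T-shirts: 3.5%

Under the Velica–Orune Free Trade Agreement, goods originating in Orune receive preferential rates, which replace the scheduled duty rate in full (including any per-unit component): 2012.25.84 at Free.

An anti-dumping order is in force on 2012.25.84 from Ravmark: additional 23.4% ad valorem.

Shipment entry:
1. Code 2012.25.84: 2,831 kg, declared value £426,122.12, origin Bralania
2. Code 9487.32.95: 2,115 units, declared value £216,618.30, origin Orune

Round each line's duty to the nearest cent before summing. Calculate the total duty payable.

£24,511.02

Line 1 (2012.25.84, Bralania, 2,831 kg, £426,122.12):
Base rate for 2012.25.84 is £5.98/kg.
2012.25.84 has an FTA preferential rate, but origin Bralania is not Orune; base rate stands.
The additional-duty order on 2012.25.84 targets Ravmark, not Bralania; it does not apply.
Duty = 2,831 × £5.98 = £16,929.38.
Line 2 (9487.32.95, Orune, 2,115 units, £216,618.30):
Base rate for 9487.32.95 is 3.5%.
Origin Orune is the FTA partner but 9487.32.95 is not on the preference list; base rate stands.
Duty = £216,618.30 × 3.5% = £7,581.64.
Total = £16,929.38 + £7,581.64 = £24,511.02.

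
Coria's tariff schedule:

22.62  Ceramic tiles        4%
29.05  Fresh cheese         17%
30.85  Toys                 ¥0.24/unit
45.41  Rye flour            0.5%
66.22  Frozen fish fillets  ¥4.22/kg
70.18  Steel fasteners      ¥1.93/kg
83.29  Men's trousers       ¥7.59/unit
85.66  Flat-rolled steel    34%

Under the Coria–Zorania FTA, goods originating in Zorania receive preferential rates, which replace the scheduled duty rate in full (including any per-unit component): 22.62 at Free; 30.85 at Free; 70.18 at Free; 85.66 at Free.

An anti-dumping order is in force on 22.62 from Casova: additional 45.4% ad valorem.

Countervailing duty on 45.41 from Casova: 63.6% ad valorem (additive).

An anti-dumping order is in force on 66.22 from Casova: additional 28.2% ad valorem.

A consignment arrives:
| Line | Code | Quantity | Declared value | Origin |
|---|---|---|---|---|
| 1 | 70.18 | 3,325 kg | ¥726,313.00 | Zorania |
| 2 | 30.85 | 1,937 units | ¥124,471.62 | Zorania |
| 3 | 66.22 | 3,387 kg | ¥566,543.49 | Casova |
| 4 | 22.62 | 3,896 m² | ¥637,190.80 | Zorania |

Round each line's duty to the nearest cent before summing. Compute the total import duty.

¥174,058.40

Line 1 (70.18, Zorania, 3,325 kg, ¥726,313.00):
Base rate for 70.18 is ¥1.93/kg.
Origin Zorania qualifies under the Coria–Zorania agreement and 70.18 is covered: preferential rate Free applies instead.
Duty = ¥726,313.00 × 0% = ¥0.00.
Line 2 (30.85, Zorania, 1,937 units, ¥124,471.62):
Base rate for 30.85 is ¥0.24/unit.
Origin Zorania qualifies under the Coria–Zorania agreement and 30.85 is covered: preferential rate Free applies instead.
Duty = ¥124,471.62 × 0% = ¥0.00.
Line 3 (66.22, Casova, 3,387 kg, ¥566,543.49):
Base rate for 66.22 is ¥4.22/kg.
Additional duty on 66.22 from Casova: +28.2% ad valorem. Applied ad valorem rate = 28.2%.
Duty = ¥566,543.49 × 28.2% + 3,387 × ¥4.22 = ¥174,058.40.
Line 4 (22.62, Zorania, 3,896 m², ¥637,190.80):
Base rate for 22.62 is 4%.
Origin Zorania qualifies under the Coria–Zorania agreement and 22.62 is covered: preferential rate Free applies instead.
The additional-duty order on 22.62 targets Casova, not Zorania; it does not apply.
Duty = ¥637,190.80 × 0% = ¥0.00.
Total = ¥0.00 + ¥0.00 + ¥174,058.40 + ¥0.00 = ¥174,058.40.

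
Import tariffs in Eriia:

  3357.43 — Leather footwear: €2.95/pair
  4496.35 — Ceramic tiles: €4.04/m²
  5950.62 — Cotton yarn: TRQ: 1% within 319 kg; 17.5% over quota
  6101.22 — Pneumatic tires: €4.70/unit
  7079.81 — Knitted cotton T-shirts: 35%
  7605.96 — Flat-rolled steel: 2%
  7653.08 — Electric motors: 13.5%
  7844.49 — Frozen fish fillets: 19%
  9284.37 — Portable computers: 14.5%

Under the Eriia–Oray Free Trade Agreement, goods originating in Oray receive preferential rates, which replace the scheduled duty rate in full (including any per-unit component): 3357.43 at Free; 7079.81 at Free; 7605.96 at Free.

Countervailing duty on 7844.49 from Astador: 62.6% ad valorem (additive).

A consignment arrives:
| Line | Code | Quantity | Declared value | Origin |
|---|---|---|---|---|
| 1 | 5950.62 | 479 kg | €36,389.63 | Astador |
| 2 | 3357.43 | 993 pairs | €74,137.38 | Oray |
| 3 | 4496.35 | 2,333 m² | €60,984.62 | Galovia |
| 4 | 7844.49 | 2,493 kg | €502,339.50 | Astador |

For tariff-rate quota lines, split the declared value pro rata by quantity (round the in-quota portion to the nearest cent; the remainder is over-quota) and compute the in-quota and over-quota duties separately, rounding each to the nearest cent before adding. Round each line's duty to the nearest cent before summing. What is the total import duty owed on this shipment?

Line 1 (5950.62, Astador, 479 kg, €36,389.63):
Code 5950.62 is under a tariff-rate quota (threshold 319 kg). In-quota: 319 kg at 1%; over-quota: 160 kg at 17.5%.
Pro-rata value split: in-quota = €36,389.63 × 319/479 = €24,234.43; over-quota = €36,389.63 − €24,234.43 = €12,155.20.
In-quota duty = €24,234.43 × 1% = €242.34. Over-quota duty = €12,155.20 × 17.5% = €2,127.16.
Line duty = €242.34 + €2,127.16 = €2,369.50.
Line 2 (3357.43, Oray, 993 pairs, €74,137.38):
Base rate for 3357.43 is €2.95/pair.
Origin Oray qualifies under the Eriia–Oray agreement and 3357.43 is covered: preferential rate Free applies instead.
Duty = €74,137.38 × 0% = €0.00.
Line 3 (4496.35, Galovia, 2,333 m², €60,984.62):
Base rate for 4496.35 is €4.04/m².
Duty = 2,333 × €4.04 = €9,425.32.
Line 4 (7844.49, Astador, 2,493 kg, €502,339.50):
Base rate for 7844.49 is 19%.
Additional duty on 7844.49 from Astador: +62.6%. Applied ad valorem rate: 19% + 62.6% = 81.6%.
Duty = €502,339.50 × 81.6% = €409,909.03.
Total = €2,369.50 + €0.00 + €9,425.32 + €409,909.03 = €421,703.85.

€421,703.85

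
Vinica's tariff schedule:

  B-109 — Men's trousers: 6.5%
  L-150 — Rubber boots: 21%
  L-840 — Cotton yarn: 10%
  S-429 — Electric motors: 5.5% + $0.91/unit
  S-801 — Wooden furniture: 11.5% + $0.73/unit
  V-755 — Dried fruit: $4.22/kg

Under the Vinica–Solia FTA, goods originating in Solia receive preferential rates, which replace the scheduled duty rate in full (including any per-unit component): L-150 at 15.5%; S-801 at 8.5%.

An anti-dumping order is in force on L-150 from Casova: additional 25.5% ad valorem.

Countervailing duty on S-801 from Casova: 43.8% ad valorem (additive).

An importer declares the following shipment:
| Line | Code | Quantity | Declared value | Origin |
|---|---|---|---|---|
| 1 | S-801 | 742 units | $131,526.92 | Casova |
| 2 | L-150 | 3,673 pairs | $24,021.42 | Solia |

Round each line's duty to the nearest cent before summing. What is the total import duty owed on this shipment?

Line 1 (S-801, Casova, 742 units, $131,526.92):
Base rate for S-801 is 11.5% + $0.73/unit.
S-801 has an FTA preferential rate, but origin Casova is not Solia; base rate stands.
Additional duty on S-801 from Casova: +43.8%. Applied ad valorem rate: 11.5% + 43.8% = 55.3%.
Duty = $131,526.92 × 55.3% + 742 × $0.73 = $73,276.05.
Line 2 (L-150, Solia, 3,673 pairs, $24,021.42):
Base rate for L-150 is 21%.
Origin Solia qualifies under the Vinica–Solia agreement and L-150 is covered: preferential rate 15.5% applies instead.
The additional-duty order on L-150 targets Casova, not Solia; it does not apply.
Duty = $24,021.42 × 15.5% = $3,723.32.
Total = $73,276.05 + $3,723.32 = $76,999.37.

$76,999.37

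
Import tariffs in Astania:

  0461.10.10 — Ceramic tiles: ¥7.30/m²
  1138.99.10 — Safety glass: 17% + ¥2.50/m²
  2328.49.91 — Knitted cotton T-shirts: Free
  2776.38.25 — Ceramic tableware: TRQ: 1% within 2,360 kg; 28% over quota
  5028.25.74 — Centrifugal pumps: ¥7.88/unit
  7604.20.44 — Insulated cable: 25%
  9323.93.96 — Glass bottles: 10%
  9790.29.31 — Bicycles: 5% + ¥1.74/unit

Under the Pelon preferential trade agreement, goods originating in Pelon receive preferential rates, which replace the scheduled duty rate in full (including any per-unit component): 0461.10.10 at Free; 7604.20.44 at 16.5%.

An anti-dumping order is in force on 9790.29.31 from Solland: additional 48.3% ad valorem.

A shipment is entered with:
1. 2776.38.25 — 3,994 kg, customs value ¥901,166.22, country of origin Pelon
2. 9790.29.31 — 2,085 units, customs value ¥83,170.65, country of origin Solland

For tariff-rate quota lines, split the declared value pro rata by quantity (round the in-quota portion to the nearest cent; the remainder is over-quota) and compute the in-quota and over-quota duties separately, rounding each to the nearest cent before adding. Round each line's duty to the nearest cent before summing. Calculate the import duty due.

¥156,512.97

Line 1 (2776.38.25, Pelon, 3,994 kg, ¥901,166.22):
Code 2776.38.25 is under a tariff-rate quota (threshold 2,360 kg). In-quota: 2,360 kg at 1%; over-quota: 1,634 kg at 28%.
Pro-rata value split: in-quota = ¥901,166.22 × 2,360/3,994 = ¥532,486.80; over-quota = ¥901,166.22 − ¥532,486.80 = ¥368,679.42.
In-quota duty = ¥532,486.80 × 1% = ¥5,324.87. Over-quota duty = ¥368,679.42 × 28% = ¥103,230.24.
Line duty = ¥5,324.87 + ¥103,230.24 = ¥108,555.11.
Line 2 (9790.29.31, Solland, 2,085 units, ¥83,170.65):
Base rate for 9790.29.31 is 5% + ¥1.74/unit.
Additional duty on 9790.29.31 from Solland: +48.3%. Applied ad valorem rate: 5% + 48.3% = 53.3%.
Duty = ¥83,170.65 × 53.3% + 2,085 × ¥1.74 = ¥47,957.86.
Total = ¥108,555.11 + ¥47,957.86 = ¥156,512.97.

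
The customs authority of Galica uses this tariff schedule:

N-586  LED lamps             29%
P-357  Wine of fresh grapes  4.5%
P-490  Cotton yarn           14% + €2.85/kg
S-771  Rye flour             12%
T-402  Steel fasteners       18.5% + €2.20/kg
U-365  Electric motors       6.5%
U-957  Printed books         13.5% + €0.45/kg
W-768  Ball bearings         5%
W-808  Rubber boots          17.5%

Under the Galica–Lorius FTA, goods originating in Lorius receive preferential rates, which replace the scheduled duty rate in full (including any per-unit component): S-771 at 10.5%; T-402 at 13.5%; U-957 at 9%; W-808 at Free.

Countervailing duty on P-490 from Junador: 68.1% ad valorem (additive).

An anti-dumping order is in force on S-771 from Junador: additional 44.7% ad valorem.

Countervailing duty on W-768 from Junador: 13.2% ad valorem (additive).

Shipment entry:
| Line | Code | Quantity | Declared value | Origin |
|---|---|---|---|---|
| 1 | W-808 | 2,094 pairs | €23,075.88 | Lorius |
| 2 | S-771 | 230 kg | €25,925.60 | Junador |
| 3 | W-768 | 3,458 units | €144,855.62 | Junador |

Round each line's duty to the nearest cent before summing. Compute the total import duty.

€41,063.54

Line 1 (W-808, Lorius, 2,094 pairs, €23,075.88):
Base rate for W-808 is 17.5%.
Origin Lorius qualifies under the Galica–Lorius agreement and W-808 is covered: preferential rate Free applies instead.
Duty = €23,075.88 × 0% = €0.00.
Line 2 (S-771, Junador, 230 kg, €25,925.60):
Base rate for S-771 is 12%.
S-771 has an FTA preferential rate, but origin Junador is not Lorius; base rate stands.
Additional duty on S-771 from Junador: +44.7%. Applied ad valorem rate: 12% + 44.7% = 56.7%.
Duty = €25,925.60 × 56.7% = €14,699.82.
Line 3 (W-768, Junador, 3,458 units, €144,855.62):
Base rate for W-768 is 5%.
Additional duty on W-768 from Junador: +13.2%. Applied ad valorem rate: 5% + 13.2% = 18.2%.
Duty = €144,855.62 × 18.2% = €26,363.72.
Total = €0.00 + €14,699.82 + €26,363.72 = €41,063.54.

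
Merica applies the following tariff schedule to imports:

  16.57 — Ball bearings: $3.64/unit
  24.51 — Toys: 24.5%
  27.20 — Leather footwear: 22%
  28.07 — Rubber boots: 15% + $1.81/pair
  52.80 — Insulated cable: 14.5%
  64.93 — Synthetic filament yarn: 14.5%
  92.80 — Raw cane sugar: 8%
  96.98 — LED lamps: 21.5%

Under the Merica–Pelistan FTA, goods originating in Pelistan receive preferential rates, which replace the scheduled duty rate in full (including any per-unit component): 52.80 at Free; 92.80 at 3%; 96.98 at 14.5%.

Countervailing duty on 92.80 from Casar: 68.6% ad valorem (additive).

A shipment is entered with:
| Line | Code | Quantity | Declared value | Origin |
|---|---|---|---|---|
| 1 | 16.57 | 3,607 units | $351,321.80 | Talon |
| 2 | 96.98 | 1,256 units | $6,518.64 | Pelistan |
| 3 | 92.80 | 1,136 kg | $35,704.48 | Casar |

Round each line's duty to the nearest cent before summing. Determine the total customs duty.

$41,424.31

Line 1 (16.57, Talon, 3,607 units, $351,321.80):
Base rate for 16.57 is $3.64/unit.
Duty = 3,607 × $3.64 = $13,129.48.
Line 2 (96.98, Pelistan, 1,256 units, $6,518.64):
Base rate for 96.98 is 21.5%.
Origin Pelistan qualifies under the Merica–Pelistan agreement and 96.98 is covered: preferential rate 14.5% applies instead.
Duty = $6,518.64 × 14.5% = $945.20.
Line 3 (92.80, Casar, 1,136 kg, $35,704.48):
Base rate for 92.80 is 8%.
92.80 has an FTA preferential rate, but origin Casar is not Pelistan; base rate stands.
Additional duty on 92.80 from Casar: +68.6%. Applied ad valorem rate: 8% + 68.6% = 76.6%.
Duty = $35,704.48 × 76.6% = $27,349.63.
Total = $13,129.48 + $945.20 + $27,349.63 = $41,424.31.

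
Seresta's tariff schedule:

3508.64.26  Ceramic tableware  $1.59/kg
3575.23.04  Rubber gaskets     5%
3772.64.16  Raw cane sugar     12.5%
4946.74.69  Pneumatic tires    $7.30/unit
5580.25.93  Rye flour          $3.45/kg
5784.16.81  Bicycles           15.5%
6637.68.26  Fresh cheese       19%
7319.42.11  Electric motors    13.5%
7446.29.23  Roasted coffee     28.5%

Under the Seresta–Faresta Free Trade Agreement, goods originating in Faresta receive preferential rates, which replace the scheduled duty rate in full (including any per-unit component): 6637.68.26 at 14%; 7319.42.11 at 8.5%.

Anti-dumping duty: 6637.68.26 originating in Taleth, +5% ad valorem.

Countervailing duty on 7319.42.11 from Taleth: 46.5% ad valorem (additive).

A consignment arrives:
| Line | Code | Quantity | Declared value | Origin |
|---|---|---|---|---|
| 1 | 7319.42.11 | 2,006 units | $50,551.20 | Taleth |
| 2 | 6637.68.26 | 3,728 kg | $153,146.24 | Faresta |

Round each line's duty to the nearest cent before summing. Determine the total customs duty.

Line 1 (7319.42.11, Taleth, 2,006 units, $50,551.20):
Base rate for 7319.42.11 is 13.5%.
7319.42.11 has an FTA preferential rate, but origin Taleth is not Faresta; base rate stands.
Additional duty on 7319.42.11 from Taleth: +46.5%. Applied ad valorem rate: 13.5% + 46.5% = 60%.
Duty = $50,551.20 × 60% = $30,330.72.
Line 2 (6637.68.26, Faresta, 3,728 kg, $153,146.24):
Base rate for 6637.68.26 is 19%.
Origin Faresta qualifies under the Seresta–Faresta agreement and 6637.68.26 is covered: preferential rate 14% applies instead.
The additional-duty order on 6637.68.26 targets Taleth, not Faresta; it does not apply.
Duty = $153,146.24 × 14% = $21,440.47.
Total = $30,330.72 + $21,440.47 = $51,771.19.

$51,771.19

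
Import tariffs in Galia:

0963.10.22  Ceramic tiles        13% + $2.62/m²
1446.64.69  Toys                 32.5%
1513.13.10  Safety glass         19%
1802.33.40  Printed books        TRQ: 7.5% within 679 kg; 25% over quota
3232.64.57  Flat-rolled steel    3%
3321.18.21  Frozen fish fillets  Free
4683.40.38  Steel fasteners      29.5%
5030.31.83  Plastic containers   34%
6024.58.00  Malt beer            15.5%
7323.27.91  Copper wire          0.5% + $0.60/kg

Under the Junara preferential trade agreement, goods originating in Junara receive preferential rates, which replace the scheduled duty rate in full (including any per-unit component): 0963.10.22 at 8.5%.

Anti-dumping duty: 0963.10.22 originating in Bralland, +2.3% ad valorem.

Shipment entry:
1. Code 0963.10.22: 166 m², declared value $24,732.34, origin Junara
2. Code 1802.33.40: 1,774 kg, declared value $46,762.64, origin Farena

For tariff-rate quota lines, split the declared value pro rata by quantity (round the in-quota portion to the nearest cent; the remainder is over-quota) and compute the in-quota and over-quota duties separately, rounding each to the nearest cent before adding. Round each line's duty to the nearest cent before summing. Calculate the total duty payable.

$10,660.68

Line 1 (0963.10.22, Junara, 166 m², $24,732.34):
Base rate for 0963.10.22 is 13% + $2.62/m².
Origin Junara qualifies under the Galia–Junara agreement and 0963.10.22 is covered: preferential rate 8.5% applies instead.
The additional-duty order on 0963.10.22 targets Bralland, not Junara; it does not apply.
Duty = $24,732.34 × 8.5% = $2,102.25.
Line 2 (1802.33.40, Farena, 1,774 kg, $46,762.64):
Code 1802.33.40 is under a tariff-rate quota (threshold 679 kg). In-quota: 679 kg at 7.5%; over-quota: 1,095 kg at 25%.
Pro-rata value split: in-quota = $46,762.64 × 679/1,774 = $17,898.44; over-quota = $46,762.64 − $17,898.44 = $28,864.20.
In-quota duty = $17,898.44 × 7.5% = $1,342.38. Over-quota duty = $28,864.20 × 25% = $7,216.05.
Line duty = $1,342.38 + $7,216.05 = $8,558.43.
Total = $2,102.25 + $8,558.43 = $10,660.68.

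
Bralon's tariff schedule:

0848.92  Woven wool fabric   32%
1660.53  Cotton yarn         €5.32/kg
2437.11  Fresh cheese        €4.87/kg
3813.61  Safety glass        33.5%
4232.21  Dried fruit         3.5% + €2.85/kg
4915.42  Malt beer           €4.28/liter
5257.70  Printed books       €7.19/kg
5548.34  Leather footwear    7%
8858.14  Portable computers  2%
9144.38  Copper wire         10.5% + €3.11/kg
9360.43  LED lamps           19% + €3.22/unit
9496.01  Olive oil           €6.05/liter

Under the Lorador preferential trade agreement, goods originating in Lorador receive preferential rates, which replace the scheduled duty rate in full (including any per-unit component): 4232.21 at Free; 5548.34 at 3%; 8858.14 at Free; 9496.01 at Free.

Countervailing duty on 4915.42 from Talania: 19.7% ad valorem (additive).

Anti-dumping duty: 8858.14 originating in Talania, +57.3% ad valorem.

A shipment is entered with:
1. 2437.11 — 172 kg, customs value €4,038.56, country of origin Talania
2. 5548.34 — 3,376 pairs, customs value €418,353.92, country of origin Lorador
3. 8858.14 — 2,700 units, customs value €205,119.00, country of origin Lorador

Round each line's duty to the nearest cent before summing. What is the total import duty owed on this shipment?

€13,388.26

Line 1 (2437.11, Talania, 172 kg, €4,038.56):
Base rate for 2437.11 is €4.87/kg.
Duty = 172 × €4.87 = €837.64.
Line 2 (5548.34, Lorador, 3,376 pairs, €418,353.92):
Base rate for 5548.34 is 7%.
Origin Lorador qualifies under the Bralon–Lorador agreement and 5548.34 is covered: preferential rate 3% applies instead.
Duty = €418,353.92 × 3% = €12,550.62.
Line 3 (8858.14, Lorador, 2,700 units, €205,119.00):
Base rate for 8858.14 is 2%.
Origin Lorador qualifies under the Bralon–Lorador agreement and 8858.14 is covered: preferential rate Free applies instead.
The additional-duty order on 8858.14 targets Talania, not Lorador; it does not apply.
Duty = €205,119.00 × 0% = €0.00.
Total = €837.64 + €12,550.62 + €0.00 = €13,388.26.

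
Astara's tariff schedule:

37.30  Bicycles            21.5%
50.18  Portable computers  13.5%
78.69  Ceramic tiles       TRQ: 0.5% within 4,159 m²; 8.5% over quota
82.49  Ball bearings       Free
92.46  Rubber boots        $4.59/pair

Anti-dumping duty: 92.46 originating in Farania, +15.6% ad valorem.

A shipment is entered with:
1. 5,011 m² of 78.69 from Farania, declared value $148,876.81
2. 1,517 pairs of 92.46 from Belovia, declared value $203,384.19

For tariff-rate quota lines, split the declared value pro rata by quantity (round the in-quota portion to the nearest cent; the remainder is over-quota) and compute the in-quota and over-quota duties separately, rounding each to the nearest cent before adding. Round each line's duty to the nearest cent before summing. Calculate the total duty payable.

$9,732.45

Line 1 (78.69, Farania, 5,011 m², $148,876.81):
Code 78.69 is under a tariff-rate quota (threshold 4,159 m²). In-quota: 4,159 m² at 0.5%; over-quota: 852 m² at 8.5%.
Pro-rata value split: in-quota = $148,876.81 × 4,159/5,011 = $123,563.89; over-quota = $148,876.81 − $123,563.89 = $25,312.92.
In-quota duty = $123,563.89 × 0.5% = $617.82. Over-quota duty = $25,312.92 × 8.5% = $2,151.60.
Line duty = $617.82 + $2,151.60 = $2,769.42.
Line 2 (92.46, Belovia, 1,517 pairs, $203,384.19):
Base rate for 92.46 is $4.59/pair.
The additional-duty order on 92.46 targets Farania, not Belovia; it does not apply.
Duty = 1,517 × $4.59 = $6,963.03.
Total = $2,769.42 + $6,963.03 = $9,732.45.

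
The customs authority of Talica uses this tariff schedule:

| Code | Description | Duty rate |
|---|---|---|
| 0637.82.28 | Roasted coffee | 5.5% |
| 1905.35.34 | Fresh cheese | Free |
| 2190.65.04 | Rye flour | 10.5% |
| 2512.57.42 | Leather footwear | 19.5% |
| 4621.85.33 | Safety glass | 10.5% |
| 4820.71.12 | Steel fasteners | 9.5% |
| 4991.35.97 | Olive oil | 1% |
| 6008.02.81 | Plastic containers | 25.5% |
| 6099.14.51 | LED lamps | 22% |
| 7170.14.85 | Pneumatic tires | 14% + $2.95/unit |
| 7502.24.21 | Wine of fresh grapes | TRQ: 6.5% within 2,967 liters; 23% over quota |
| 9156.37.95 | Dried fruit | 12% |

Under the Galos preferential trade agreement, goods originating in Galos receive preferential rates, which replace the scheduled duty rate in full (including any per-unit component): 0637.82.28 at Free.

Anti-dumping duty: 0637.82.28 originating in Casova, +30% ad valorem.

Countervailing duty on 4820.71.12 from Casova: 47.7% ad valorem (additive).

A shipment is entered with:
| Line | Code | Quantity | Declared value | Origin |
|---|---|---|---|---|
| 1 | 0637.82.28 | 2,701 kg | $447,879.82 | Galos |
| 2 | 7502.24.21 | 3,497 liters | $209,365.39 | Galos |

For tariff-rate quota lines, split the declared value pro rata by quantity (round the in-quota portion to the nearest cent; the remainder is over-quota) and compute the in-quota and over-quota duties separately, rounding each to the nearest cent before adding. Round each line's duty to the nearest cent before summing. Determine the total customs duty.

$18,844.38

Line 1 (0637.82.28, Galos, 2,701 kg, $447,879.82):
Base rate for 0637.82.28 is 5.5%.
Origin Galos qualifies under the Talica–Galos agreement and 0637.82.28 is covered: preferential rate Free applies instead.
The additional-duty order on 0637.82.28 targets Casova, not Galos; it does not apply.
Duty = $447,879.82 × 0% = $0.00.
Line 2 (7502.24.21, Galos, 3,497 liters, $209,365.39):
Code 7502.24.21 is under a tariff-rate quota (threshold 2,967 liters). In-quota: 2,967 liters at 6.5%; over-quota: 530 liters at 23%.
Pro-rata value split: in-quota = $209,365.39 × 2,967/3,497 = $177,634.29; over-quota = $209,365.39 − $177,634.29 = $31,731.10.
In-quota duty = $177,634.29 × 6.5% = $11,546.23. Over-quota duty = $31,731.10 × 23% = $7,298.15.
Line duty = $11,546.23 + $7,298.15 = $18,844.38.
Total = $0.00 + $18,844.38 = $18,844.38.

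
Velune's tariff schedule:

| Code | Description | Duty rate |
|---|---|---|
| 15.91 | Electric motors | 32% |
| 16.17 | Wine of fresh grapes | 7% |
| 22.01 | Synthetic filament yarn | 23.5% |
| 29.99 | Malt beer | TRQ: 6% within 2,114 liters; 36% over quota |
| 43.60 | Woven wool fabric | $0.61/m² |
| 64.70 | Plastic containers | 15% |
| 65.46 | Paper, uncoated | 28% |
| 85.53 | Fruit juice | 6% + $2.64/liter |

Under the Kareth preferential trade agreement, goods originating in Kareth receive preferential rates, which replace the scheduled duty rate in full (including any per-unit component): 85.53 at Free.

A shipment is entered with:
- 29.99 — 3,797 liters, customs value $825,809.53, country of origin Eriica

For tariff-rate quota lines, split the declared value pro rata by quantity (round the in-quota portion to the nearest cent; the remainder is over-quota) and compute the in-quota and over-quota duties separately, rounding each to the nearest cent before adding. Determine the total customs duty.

Line 1 (29.99, Eriica, 3,797 liters, $825,809.53):
Code 29.99 is under a tariff-rate quota (threshold 2,114 liters). In-quota: 2,114 liters at 6%; over-quota: 1,683 liters at 36%.
Pro-rata value split: in-quota = $825,809.53 × 2,114/3,797 = $459,773.86; over-quota = $825,809.53 − $459,773.86 = $366,035.67.
In-quota duty = $459,773.86 × 6% = $27,586.43. Over-quota duty = $366,035.67 × 36% = $131,772.84.
Line duty = $27,586.43 + $131,772.84 = $159,359.27.

$159,359.27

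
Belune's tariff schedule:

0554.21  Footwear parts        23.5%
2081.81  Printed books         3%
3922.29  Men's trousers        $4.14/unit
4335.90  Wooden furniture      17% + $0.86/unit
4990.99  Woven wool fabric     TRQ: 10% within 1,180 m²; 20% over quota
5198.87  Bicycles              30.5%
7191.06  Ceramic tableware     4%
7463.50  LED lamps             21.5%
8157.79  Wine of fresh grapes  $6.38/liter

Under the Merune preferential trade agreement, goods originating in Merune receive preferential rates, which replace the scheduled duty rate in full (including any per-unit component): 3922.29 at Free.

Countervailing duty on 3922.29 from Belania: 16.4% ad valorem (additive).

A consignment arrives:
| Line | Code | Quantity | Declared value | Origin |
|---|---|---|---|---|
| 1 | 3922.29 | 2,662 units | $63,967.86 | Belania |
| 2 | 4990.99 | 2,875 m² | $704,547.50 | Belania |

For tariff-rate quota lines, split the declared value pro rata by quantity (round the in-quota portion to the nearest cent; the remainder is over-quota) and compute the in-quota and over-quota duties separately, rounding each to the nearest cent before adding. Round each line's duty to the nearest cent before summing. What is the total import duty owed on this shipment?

Line 1 (3922.29, Belania, 2,662 units, $63,967.86):
Base rate for 3922.29 is $4.14/unit.
3922.29 has an FTA preferential rate, but origin Belania is not Merune; base rate stands.
Additional duty on 3922.29 from Belania: +16.4% ad valorem. Applied ad valorem rate = 16.4%.
Duty = $63,967.86 × 16.4% + 2,662 × $4.14 = $21,511.41.
Line 2 (4990.99, Belania, 2,875 m², $704,547.50):
Code 4990.99 is under a tariff-rate quota (threshold 1,180 m²). In-quota: 1,180 m² at 10%; over-quota: 1,695 m² at 20%.
Pro-rata value split: in-quota = $704,547.50 × 1,180/2,875 = $289,170.80; over-quota = $704,547.50 − $289,170.80 = $415,376.70.
In-quota duty = $289,170.80 × 10% = $28,917.08. Over-quota duty = $415,376.70 × 20% = $83,075.34.
Line duty = $28,917.08 + $83,075.34 = $111,992.42.
Total = $21,511.41 + $111,992.42 = $133,503.83.

$133,503.83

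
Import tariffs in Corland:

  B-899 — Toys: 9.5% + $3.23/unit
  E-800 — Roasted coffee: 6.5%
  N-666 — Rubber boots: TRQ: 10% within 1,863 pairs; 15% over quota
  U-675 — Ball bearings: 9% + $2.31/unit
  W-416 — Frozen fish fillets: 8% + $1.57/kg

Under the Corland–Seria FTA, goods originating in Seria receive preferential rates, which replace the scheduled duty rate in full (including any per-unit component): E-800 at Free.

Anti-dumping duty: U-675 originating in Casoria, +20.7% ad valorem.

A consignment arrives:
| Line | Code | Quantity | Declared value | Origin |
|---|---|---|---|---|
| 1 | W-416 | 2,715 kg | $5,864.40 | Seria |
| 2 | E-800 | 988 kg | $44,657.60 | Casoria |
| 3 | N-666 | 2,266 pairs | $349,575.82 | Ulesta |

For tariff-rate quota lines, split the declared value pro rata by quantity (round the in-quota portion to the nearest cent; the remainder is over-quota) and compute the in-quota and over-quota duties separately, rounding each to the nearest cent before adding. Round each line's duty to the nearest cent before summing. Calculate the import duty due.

Line 1 (W-416, Seria, 2,715 kg, $5,864.40):
Base rate for W-416 is 8% + $1.57/kg.
Origin Seria is the FTA partner but W-416 is not on the preference list; base rate stands.
Duty = $5,864.40 × 8% + 2,715 × $1.57 = $4,731.70.
Line 2 (E-800, Casoria, 988 kg, $44,657.60):
Base rate for E-800 is 6.5%.
E-800 has an FTA preferential rate, but origin Casoria is not Seria; base rate stands.
Duty = $44,657.60 × 6.5% = $2,902.74.
Line 3 (N-666, Ulesta, 2,266 pairs, $349,575.82):
Code N-666 is under a tariff-rate quota (threshold 1,863 pairs). In-quota: 1,863 pairs at 10%; over-quota: 403 pairs at 15%.
Pro-rata value split: in-quota = $349,575.82 × 1,863/2,266 = $287,405.01; over-quota = $349,575.82 − $287,405.01 = $62,170.81.
In-quota duty = $287,405.01 × 10% = $28,740.50. Over-quota duty = $62,170.81 × 15% = $9,325.62.
Line duty = $28,740.50 + $9,325.62 = $38,066.12.
Total = $4,731.70 + $2,902.74 + $38,066.12 = $45,700.56.

$45,700.56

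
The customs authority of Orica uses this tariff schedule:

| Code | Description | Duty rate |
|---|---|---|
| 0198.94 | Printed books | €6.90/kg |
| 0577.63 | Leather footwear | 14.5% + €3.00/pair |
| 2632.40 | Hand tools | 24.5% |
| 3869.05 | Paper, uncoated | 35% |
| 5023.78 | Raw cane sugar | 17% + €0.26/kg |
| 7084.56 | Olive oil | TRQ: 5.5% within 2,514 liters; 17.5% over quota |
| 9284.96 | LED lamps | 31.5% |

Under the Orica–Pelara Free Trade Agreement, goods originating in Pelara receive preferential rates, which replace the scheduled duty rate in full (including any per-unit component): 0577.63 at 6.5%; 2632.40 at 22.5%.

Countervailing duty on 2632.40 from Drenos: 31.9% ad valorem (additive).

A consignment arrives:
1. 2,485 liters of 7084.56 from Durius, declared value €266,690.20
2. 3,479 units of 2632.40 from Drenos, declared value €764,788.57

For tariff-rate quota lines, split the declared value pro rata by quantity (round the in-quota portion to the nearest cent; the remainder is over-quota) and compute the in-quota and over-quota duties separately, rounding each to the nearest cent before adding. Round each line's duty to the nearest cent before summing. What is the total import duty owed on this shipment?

Line 1 (7084.56, Durius, 2,485 liters, €266,690.20):
Code 7084.56 is under a tariff-rate quota (threshold 2,514 liters). Quantity 2,485 liters is within the quota, so the in-quota rate 5.5% applies to the full value.
Duty = €266,690.20 × 5.5% = €14,667.96.
Line 2 (2632.40, Drenos, 3,479 units, €764,788.57):
Base rate for 2632.40 is 24.5%.
2632.40 has an FTA preferential rate, but origin Drenos is not Pelara; base rate stands.
Additional duty on 2632.40 from Drenos: +31.9%. Applied ad valorem rate: 24.5% + 31.9% = 56.4%.
Duty = €764,788.57 × 56.4% = €431,340.75.
Total = €14,667.96 + €431,340.75 = €446,008.71.

€446,008.71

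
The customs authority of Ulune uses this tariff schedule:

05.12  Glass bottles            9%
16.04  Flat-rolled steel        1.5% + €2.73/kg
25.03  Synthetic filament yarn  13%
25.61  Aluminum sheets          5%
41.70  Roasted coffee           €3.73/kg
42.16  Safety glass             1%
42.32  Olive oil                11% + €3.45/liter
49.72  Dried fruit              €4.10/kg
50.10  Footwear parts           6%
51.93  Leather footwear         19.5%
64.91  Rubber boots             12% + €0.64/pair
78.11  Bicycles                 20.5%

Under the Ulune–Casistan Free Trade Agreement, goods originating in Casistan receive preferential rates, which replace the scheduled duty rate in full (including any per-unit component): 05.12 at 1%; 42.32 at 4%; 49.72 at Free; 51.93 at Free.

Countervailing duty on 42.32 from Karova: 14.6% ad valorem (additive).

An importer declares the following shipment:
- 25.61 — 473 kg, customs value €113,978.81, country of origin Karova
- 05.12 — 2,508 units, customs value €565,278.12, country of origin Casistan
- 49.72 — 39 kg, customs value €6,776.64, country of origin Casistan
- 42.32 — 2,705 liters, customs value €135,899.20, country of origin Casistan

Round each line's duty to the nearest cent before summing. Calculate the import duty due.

€16,787.69

Line 1 (25.61, Karova, 473 kg, €113,978.81):
Base rate for 25.61 is 5%.
Duty = €113,978.81 × 5% = €5,698.94.
Line 2 (05.12, Casistan, 2,508 units, €565,278.12):
Base rate for 05.12 is 9%.
Origin Casistan qualifies under the Ulune–Casistan agreement and 05.12 is covered: preferential rate 1% applies instead.
Duty = €565,278.12 × 1% = €5,652.78.
Line 3 (49.72, Casistan, 39 kg, €6,776.64):
Base rate for 49.72 is €4.10/kg.
Origin Casistan qualifies under the Ulune–Casistan agreement and 49.72 is covered: preferential rate Free applies instead.
Duty = €6,776.64 × 0% = €0.00.
Line 4 (42.32, Casistan, 2,705 liters, €135,899.20):
Base rate for 42.32 is 11% + €3.45/liter.
Origin Casistan qualifies under the Ulune–Casistan agreement and 42.32 is covered: preferential rate 4% applies instead.
The additional-duty order on 42.32 targets Karova, not Casistan; it does not apply.
Duty = €135,899.20 × 4% = €5,435.97.
Total = €5,698.94 + €5,652.78 + €0.00 + €5,435.97 = €16,787.69.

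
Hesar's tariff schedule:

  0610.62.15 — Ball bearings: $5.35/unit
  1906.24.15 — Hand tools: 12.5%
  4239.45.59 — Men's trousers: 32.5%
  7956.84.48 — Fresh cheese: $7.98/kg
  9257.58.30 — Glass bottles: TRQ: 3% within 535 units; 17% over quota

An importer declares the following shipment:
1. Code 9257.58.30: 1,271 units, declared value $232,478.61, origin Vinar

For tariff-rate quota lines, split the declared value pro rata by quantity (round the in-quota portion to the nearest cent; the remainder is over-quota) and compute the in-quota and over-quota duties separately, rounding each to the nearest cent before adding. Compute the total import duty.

$25,821.41

Line 1 (9257.58.30, Vinar, 1,271 units, $232,478.61):
Code 9257.58.30 is under a tariff-rate quota (threshold 535 units). In-quota: 535 units at 3%; over-quota: 736 units at 17%.
Pro-rata value split: in-quota = $232,478.61 × 535/1,271 = $97,856.85; over-quota = $232,478.61 − $97,856.85 = $134,621.76.
In-quota duty = $97,856.85 × 3% = $2,935.71. Over-quota duty = $134,621.76 × 17% = $22,885.70.
Line duty = $2,935.71 + $22,885.70 = $25,821.41.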